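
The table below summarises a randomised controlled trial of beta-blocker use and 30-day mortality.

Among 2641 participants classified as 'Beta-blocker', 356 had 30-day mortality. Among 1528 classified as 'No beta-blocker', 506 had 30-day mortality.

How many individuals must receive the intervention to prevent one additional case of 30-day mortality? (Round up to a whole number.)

6

Risk in treated group = 356/2641 = 0.13480; risk in control = 506/1528 = 0.33115.
Absolute risk reduction = 0.33115 − 0.13480 = 0.19635
NNT = 1 / ARR = 1 / 0.19635 = 5.093 → round up → 6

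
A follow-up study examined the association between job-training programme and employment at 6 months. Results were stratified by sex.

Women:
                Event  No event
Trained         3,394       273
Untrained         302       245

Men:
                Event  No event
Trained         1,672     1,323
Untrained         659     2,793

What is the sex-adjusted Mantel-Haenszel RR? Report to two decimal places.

2.35

RR_MH = Σ(aᵢ·n₀ᵢ/nᵢ) / Σ(cᵢ·n₁ᵢ/nᵢ), with n₁ᵢ = aᵢ+bᵢ (exposed), n₀ᵢ = cᵢ+dᵢ (unexposed), nᵢ = n₁ᵢ+n₀ᵢ.
Stratum 1 (Women): n₁ = 3667, n₀ = 547, n = 4214; a·n₀/n = 3394·547/4214 = 440.5596; c·n₁/n = 302·3667/4214 = 262.7988
Stratum 2 (Men): n₁ = 2995, n₀ = 3452, n = 6447; a·n₀/n = 1672·3452/6447 = 895.2604; c·n₁/n = 659·2995/6447 = 306.1432
RR_MH = (440.5596 + 895.2604) / (262.7988 + 306.1432) = 1335.8200 / 568.9419 = 2.34790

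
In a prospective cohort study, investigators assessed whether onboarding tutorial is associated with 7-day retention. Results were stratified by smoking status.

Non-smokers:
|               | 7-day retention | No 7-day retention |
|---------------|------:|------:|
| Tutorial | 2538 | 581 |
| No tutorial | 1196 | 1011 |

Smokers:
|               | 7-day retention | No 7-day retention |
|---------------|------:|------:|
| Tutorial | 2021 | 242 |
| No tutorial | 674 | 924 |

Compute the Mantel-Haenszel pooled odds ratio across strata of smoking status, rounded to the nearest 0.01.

OR_MH = Σ(aᵢdᵢ/nᵢ) / Σ(bᵢcᵢ/nᵢ), where nᵢ is the stratum total.
Stratum 1 (Non-smokers): n = 5326; a·d/n = 2538·1011/5326 = 481.7721; b·c/n = 581·1196/5326 = 130.4686
Stratum 2 (Smokers): n = 3861; a·d/n = 2021·924/3861 = 483.6581; b·c/n = 242·674/3861 = 42.2450
OR_MH = (481.7721 + 483.6581) / (130.4686 + 42.2450) = 965.4302 / 172.7137 = 5.58977

5.59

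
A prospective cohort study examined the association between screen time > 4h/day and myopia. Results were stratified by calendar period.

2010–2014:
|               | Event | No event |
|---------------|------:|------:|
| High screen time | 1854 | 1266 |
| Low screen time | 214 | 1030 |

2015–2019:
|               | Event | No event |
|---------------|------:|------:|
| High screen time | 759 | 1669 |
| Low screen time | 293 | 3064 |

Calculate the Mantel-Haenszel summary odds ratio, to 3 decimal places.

5.727

OR_MH = Σ(aᵢdᵢ/nᵢ) / Σ(bᵢcᵢ/nᵢ), where nᵢ is the stratum total.
Stratum 1 (2010–2014): n = 4364; a·d/n = 1854·1030/4364 = 437.5848; b·c/n = 1266·214/4364 = 62.0816
Stratum 2 (2015–2019): n = 5785; a·d/n = 759·3064/5785 = 402.0010; b·c/n = 1669·293/5785 = 84.5319
OR_MH = (437.5848 + 402.0010) / (62.0816 + 84.5319) = 839.5858 / 146.6135 = 5.72653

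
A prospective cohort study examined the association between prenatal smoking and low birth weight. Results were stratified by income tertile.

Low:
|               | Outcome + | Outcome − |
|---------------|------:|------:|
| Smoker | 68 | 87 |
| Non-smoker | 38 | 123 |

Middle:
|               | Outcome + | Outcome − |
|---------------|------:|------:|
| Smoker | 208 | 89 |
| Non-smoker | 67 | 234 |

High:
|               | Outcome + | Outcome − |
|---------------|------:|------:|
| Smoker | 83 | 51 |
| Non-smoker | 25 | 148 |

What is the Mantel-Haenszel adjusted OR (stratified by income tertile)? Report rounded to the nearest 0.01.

6.01

OR_MH = Σ(aᵢdᵢ/nᵢ) / Σ(bᵢcᵢ/nᵢ), where nᵢ is the stratum total.
Stratum 1 (Low): n = 316; a·d/n = 68·123/316 = 26.4684; b·c/n = 87·38/316 = 10.4620
Stratum 2 (Middle): n = 598; a·d/n = 208·234/598 = 81.3913; b·c/n = 89·67/598 = 9.9716
Stratum 3 (High): n = 307; a·d/n = 83·148/307 = 40.0130; b·c/n = 51·25/307 = 4.1531
OR_MH = (26.4684 + 81.3913 + 40.0130) / (10.4620 + 9.9716 + 4.1531) = 147.8727 / 24.5867 = 6.01434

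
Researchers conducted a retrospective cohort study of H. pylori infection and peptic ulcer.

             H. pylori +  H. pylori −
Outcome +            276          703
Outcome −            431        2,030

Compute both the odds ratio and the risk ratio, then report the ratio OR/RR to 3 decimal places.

Reading the table with exposure as columns: a = 276 (H. pylori +, case), b = 431 (H. pylori +, non-case), c = 703 (H. pylori −, case), d = 2030.
OR = (276·2030)/(431·703) = 560280/302993 = 1.84915
Risk in exposed = 276/707 = 0.39038; risk in unexposed = 703/2733 = 0.25723; RR = 1.51766
OR/RR = 1.84915 / 1.51766 = 1.21842
The outcome is not rare, so the OR lies further from 1 than the RR.

1.218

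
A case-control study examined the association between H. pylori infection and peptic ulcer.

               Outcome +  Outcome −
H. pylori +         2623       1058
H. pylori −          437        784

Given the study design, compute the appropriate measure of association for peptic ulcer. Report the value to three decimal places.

4.448

Cells: a = 2623, b = 1058, c = 437, d = 784.
This is a case-control study: participants were sampled on outcome status, so risks in the source population cannot be estimated directly — relative risk is not valid here. The odds ratio is the appropriate measure.
OR = (a·d)/(b·c) = (2623 × 784) / (1058 × 437) = 2056432 / 462346 = 4.44782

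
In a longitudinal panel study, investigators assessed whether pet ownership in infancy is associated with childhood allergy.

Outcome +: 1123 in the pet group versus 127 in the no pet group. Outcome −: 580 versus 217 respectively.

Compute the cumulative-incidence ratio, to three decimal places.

From the description: a = 1123, b = 580, c = 127, d = 217.
Risk in exposed = 1123/1703 = 0.65942; risk in unexposed = 127/344 = 0.36919.
RR = 0.65942 / 0.36919 = 1.78616
The risk among the exposed is 1.79 times that among the unexposed.

1.786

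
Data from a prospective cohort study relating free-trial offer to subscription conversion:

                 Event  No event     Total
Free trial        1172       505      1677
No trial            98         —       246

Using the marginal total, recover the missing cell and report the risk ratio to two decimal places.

1.75

The missing cell is in the unexposed row: 246 − 98 = 148.
So a = 1172, b = 505, c = 98, d = 148.
RR = [a/(a+b)] / [c/(c+d)] = (1172/1677) / (98/246) = 0.69887/0.39837 = 1.75430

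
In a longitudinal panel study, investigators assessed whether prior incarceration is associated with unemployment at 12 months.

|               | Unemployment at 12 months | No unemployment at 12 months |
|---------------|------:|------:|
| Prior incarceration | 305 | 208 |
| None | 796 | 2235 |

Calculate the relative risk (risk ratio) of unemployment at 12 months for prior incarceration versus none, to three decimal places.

Cells: a = 305, b = 208, c = 796, d = 2235.
Risk in exposed = 305/513 = 0.59454; risk in unexposed = 796/3031 = 0.26262.
RR = 0.59454 / 0.26262 = 2.26389
The risk among the exposed is 2.26 times that among the unexposed.

2.264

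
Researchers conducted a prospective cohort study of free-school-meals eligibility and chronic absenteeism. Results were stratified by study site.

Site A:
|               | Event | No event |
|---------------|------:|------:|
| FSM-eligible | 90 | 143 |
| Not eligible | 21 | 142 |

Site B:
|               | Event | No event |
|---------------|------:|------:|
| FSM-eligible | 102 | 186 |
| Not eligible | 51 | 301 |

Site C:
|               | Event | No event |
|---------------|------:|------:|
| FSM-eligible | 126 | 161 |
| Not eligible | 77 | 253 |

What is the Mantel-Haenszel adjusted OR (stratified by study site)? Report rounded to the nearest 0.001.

3.104

OR_MH = Σ(aᵢdᵢ/nᵢ) / Σ(bᵢcᵢ/nᵢ), where nᵢ is the stratum total.
Stratum 1 (Site A): n = 396; a·d/n = 90·142/396 = 32.2727; b·c/n = 143·21/396 = 7.5833
Stratum 2 (Site B): n = 640; a·d/n = 102·301/640 = 47.9719; b·c/n = 186·51/640 = 14.8219
Stratum 3 (Site C): n = 617; a·d/n = 126·253/617 = 51.6661; b·c/n = 161·77/617 = 20.0924
OR_MH = (32.2727 + 47.9719 + 51.6661) / (7.5833 + 14.8219 + 20.0924) = 131.9107 / 42.4976 = 3.10396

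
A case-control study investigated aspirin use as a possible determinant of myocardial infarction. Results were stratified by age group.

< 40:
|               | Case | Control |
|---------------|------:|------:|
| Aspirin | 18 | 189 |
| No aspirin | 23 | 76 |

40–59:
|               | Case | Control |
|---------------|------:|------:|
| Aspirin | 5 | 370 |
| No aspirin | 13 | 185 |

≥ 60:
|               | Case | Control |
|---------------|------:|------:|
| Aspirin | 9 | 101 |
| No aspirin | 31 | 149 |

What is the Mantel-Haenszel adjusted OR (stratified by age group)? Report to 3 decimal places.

OR_MH = Σ(aᵢdᵢ/nᵢ) / Σ(bᵢcᵢ/nᵢ), where nᵢ is the stratum total.
Stratum 1 (< 40): n = 306; a·d/n = 18·76/306 = 4.4706; b·c/n = 189·23/306 = 14.2059
Stratum 2 (40–59): n = 573; a·d/n = 5·185/573 = 1.6143; b·c/n = 370·13/573 = 8.3944
Stratum 3 (≥ 60): n = 290; a·d/n = 9·149/290 = 4.6241; b·c/n = 101·31/290 = 10.7966
OR_MH = (4.4706 + 1.6143 + 4.6241) / (14.2059 + 8.3944 + 10.7966) = 10.7090 / 33.3968 = 0.32066

0.321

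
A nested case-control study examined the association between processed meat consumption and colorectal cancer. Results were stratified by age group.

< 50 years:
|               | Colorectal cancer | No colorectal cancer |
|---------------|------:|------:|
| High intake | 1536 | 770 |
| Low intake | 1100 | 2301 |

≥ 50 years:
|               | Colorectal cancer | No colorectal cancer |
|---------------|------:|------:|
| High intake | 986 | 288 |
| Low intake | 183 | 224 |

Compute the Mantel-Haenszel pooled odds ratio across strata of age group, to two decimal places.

4.18

OR_MH = Σ(aᵢdᵢ/nᵢ) / Σ(bᵢcᵢ/nᵢ), where nᵢ is the stratum total.
Stratum 1 (< 50 years): n = 5707; a·d/n = 1536·2301/5707 = 619.2984; b·c/n = 770·1100/5707 = 148.4142
Stratum 2 (≥ 50 years): n = 1681; a·d/n = 986·224/1681 = 131.3885; b·c/n = 288·183/1681 = 31.3528
OR_MH = (619.2984 + 131.3885) / (148.4142 + 31.3528) = 750.6869 / 179.7670 = 4.17589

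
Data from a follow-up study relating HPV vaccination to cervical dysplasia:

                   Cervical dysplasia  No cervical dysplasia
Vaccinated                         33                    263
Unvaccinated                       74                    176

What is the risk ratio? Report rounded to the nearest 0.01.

0.38

Cells: a = 33, b = 263, c = 74, d = 176.
Risk in exposed = 33/296 = 0.11149; risk in unexposed = 74/250 = 0.29600.
RR = 0.11149 / 0.29600 = 0.37664
The risk is 62% lower among the exposed than among the unexposed.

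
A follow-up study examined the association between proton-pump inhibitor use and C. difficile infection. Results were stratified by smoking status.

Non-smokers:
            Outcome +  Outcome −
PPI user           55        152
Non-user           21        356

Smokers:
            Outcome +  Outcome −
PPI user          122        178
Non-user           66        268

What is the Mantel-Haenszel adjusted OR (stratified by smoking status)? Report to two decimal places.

OR_MH = Σ(aᵢdᵢ/nᵢ) / Σ(bᵢcᵢ/nᵢ), where nᵢ is the stratum total.
Stratum 1 (Non-smokers): n = 584; a·d/n = 55·356/584 = 33.5274; b·c/n = 152·21/584 = 5.4658
Stratum 2 (Smokers): n = 634; a·d/n = 122·268/634 = 51.5710; b·c/n = 178·66/634 = 18.5300
OR_MH = (33.5274 + 51.5710) / (5.4658 + 18.5300) = 85.0984 / 23.9957 = 3.54640

3.55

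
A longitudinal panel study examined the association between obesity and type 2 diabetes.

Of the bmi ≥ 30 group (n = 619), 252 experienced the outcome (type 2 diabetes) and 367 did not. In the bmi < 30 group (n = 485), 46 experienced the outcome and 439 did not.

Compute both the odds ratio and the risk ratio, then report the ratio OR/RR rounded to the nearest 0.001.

1.527

From the description: a = 252, b = 367, c = 46, d = 439.
OR = (252·439)/(367·46) = 110628/16882 = 6.55302
Risk in exposed = 252/619 = 0.40711; risk in unexposed = 46/485 = 0.09485; RR = 4.29234
OR/RR = 6.55302 / 4.29234 = 1.52668
The outcome is not rare, so the OR lies further from 1 than the RR.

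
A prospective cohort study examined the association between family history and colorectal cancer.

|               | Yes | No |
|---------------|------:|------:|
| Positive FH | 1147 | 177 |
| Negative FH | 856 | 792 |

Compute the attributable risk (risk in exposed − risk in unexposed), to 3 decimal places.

Cells: a = 1147, b = 177, c = 856, d = 792.
Risk in exposed = 1147/1324 = 0.866314; risk in unexposed = 856/1648 = 0.519417.
Risk difference = 0.866314 − 0.519417 = 0.346897

0.347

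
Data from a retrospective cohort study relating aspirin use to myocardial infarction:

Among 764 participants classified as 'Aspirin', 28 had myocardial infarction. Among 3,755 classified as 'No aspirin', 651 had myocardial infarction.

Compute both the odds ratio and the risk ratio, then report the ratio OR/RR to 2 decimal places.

From the description: a = 28, b = 736, c = 651, d = 3104.
OR = (28·3104)/(736·651) = 86912/479136 = 0.18139
Risk in exposed = 28/764 = 0.03665; risk in unexposed = 651/3755 = 0.17337; RR = 0.21139
OR/RR = 0.18139 / 0.21139 = 0.85808
The outcome is not rare, so the OR lies further from 1 than the RR.

0.86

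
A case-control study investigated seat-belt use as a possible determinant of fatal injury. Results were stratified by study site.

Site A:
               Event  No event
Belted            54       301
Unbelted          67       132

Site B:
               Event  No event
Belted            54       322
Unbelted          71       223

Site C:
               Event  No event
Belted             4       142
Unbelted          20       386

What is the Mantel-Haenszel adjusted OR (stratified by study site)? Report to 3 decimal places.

0.445

OR_MH = Σ(aᵢdᵢ/nᵢ) / Σ(bᵢcᵢ/nᵢ), where nᵢ is the stratum total.
Stratum 1 (Site A): n = 554; a·d/n = 54·132/554 = 12.8664; b·c/n = 301·67/554 = 36.4025
Stratum 2 (Site B): n = 670; a·d/n = 54·223/670 = 17.9731; b·c/n = 322·71/670 = 34.1224
Stratum 3 (Site C): n = 552; a·d/n = 4·386/552 = 2.7971; b·c/n = 142·20/552 = 5.1449
OR_MH = (12.8664 + 17.9731 + 2.7971) / (36.4025 + 34.1224 + 5.1449) = 33.6367 / 75.6698 = 0.44452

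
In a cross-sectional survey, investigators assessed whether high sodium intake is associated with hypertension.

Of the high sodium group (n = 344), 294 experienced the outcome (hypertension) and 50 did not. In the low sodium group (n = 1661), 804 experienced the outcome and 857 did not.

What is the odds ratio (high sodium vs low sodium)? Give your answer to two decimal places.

6.27

From the description: a = 294, b = 50, c = 804, d = 857.
OR = (a·d)/(b·c) = (294 × 857) / (50 × 804) = 251958 / 40200 = 6.26761
The odds of hypertension are about 6.27 times as high in the high sodium group.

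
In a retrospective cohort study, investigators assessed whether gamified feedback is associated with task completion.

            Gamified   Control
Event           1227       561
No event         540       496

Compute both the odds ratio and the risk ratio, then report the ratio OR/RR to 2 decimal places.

1.54

Reading the table with exposure as columns: a = 1227 (Gamified, case), b = 540 (Gamified, non-case), c = 561 (Control, case), d = 496.
OR = (1227·496)/(540·561) = 608592/302940 = 2.00895
Risk in exposed = 1227/1767 = 0.69440; risk in unexposed = 561/1057 = 0.53075; RR = 1.30834
OR/RR = 2.00895 / 1.30834 = 1.53550
The outcome is not rare, so the OR lies further from 1 than the RR.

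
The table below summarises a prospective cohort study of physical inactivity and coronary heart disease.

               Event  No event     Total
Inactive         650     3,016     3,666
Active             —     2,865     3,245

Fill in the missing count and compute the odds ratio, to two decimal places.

1.62

The missing cell is in the unexposed row: 3245 − 2865 = 380.
So a = 650, b = 3016, c = 380, d = 2865.
OR = (a·d)/(b·c) = (650 × 2865) / (3016 × 380) = 1862250 / 1146080 = 1.62489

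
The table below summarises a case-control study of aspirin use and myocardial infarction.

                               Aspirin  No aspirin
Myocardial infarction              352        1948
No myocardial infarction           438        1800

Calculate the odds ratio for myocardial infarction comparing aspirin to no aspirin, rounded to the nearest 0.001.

Reading the table with exposure as columns: a = 352 (Aspirin, case), b = 438 (Aspirin, non-case), c = 1948 (No aspirin, case), d = 1800.
OR = (a·d)/(b·c) = (352 × 1800) / (438 × 1948) = 633600 / 853224 = 0.74260
Exposure is associated with lower odds of myocardial infarction (OR = 0.74 < 1).

0.743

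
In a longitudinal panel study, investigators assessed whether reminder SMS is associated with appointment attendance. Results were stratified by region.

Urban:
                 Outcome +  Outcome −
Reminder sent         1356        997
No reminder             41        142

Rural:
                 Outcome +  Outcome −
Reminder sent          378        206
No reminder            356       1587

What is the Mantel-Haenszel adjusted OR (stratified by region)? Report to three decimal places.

OR_MH = Σ(aᵢdᵢ/nᵢ) / Σ(bᵢcᵢ/nᵢ), where nᵢ is the stratum total.
Stratum 1 (Urban): n = 2536; a·d/n = 1356·142/2536 = 75.9274; b·c/n = 997·41/2536 = 16.1187
Stratum 2 (Rural): n = 2527; a·d/n = 378·1587/2527 = 237.3906; b·c/n = 206·356/2527 = 29.0210
OR_MH = (75.9274 + 237.3906) / (16.1187 + 29.0210) = 313.3180 / 45.1397 = 6.94108

6.941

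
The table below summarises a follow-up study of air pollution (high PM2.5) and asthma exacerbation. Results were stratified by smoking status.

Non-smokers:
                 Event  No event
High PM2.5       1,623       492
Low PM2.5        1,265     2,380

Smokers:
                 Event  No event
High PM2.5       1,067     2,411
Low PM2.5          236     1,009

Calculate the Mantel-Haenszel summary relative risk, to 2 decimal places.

RR_MH = Σ(aᵢ·n₀ᵢ/nᵢ) / Σ(cᵢ·n₁ᵢ/nᵢ), with n₁ᵢ = aᵢ+bᵢ (exposed), n₀ᵢ = cᵢ+dᵢ (unexposed), nᵢ = n₁ᵢ+n₀ᵢ.
Stratum 1 (Non-smokers): n₁ = 2115, n₀ = 3645, n = 5760; a·n₀/n = 1623·3645/5760 = 1027.0547; c·n₁/n = 1265·2115/5760 = 464.4922
Stratum 2 (Smokers): n₁ = 3478, n₀ = 1245, n = 4723; a·n₀/n = 1067·1245/4723 = 281.2651; c·n₁/n = 236·3478/4723 = 173.7895
RR_MH = (1027.0547 + 281.2651) / (464.4922 + 173.7895) = 1308.3198 / 638.2817 = 2.04975

2.05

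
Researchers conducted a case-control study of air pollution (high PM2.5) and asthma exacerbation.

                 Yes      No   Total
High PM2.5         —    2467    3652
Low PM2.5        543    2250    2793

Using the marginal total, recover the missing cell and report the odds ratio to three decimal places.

1.990

The missing cell is in the exposed row: 3652 − 2467 = 1185.
So a = 1185, b = 2467, c = 543, d = 2250.
OR = (a·d)/(b·c) = (1185 × 2250) / (2467 × 543) = 2666250 / 1339581 = 1.99036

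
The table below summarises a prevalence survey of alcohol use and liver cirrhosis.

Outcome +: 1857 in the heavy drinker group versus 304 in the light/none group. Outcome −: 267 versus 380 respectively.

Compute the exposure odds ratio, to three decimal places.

From the description: a = 1857, b = 267, c = 304, d = 380.
OR = (a·d)/(b·c) = (1857 × 380) / (267 × 304) = 705660 / 81168 = 8.69382
The odds of liver cirrhosis are about 8.69 times as high in the heavy drinker group.

8.694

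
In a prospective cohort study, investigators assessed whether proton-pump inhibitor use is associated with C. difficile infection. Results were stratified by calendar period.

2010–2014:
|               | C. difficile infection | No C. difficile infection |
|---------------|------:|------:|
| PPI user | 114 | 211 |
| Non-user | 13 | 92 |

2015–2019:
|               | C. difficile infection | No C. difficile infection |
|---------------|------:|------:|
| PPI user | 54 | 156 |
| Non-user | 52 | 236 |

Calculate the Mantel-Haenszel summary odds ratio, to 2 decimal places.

OR_MH = Σ(aᵢdᵢ/nᵢ) / Σ(bᵢcᵢ/nᵢ), where nᵢ is the stratum total.
Stratum 1 (2010–2014): n = 430; a·d/n = 114·92/430 = 24.3907; b·c/n = 211·13/430 = 6.3791
Stratum 2 (2015–2019): n = 498; a·d/n = 54·236/498 = 25.5904; b·c/n = 156·52/498 = 16.2892
OR_MH = (24.3907 + 25.5904) / (6.3791 + 16.2892) = 49.9811 / 22.6682 = 2.20490

2.20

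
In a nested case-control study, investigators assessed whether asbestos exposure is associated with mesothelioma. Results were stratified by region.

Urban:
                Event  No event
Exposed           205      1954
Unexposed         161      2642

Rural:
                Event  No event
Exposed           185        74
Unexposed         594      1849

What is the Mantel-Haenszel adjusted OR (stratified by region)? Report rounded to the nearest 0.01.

OR_MH = Σ(aᵢdᵢ/nᵢ) / Σ(bᵢcᵢ/nᵢ), where nᵢ is the stratum total.
Stratum 1 (Urban): n = 4962; a·d/n = 205·2642/4962 = 109.1516; b·c/n = 1954·161/4962 = 63.4006
Stratum 2 (Rural): n = 2702; a·d/n = 185·1849/2702 = 126.5970; b·c/n = 74·594/2702 = 16.2679
OR_MH = (109.1516 + 126.5970) / (63.4006 + 16.2679) = 235.7485 / 79.6686 = 2.95911

2.96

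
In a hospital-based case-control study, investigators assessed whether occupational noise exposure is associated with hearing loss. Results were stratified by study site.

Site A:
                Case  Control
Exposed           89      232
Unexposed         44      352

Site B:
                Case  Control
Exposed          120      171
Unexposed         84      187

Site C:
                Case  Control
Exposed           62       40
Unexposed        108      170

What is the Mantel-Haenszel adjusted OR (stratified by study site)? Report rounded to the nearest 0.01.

OR_MH = Σ(aᵢdᵢ/nᵢ) / Σ(bᵢcᵢ/nᵢ), where nᵢ is the stratum total.
Stratum 1 (Site A): n = 717; a·d/n = 89·352/717 = 43.6932; b·c/n = 232·44/717 = 14.2371
Stratum 2 (Site B): n = 562; a·d/n = 120·187/562 = 39.9288; b·c/n = 171·84/562 = 25.5587
Stratum 3 (Site C): n = 380; a·d/n = 62·170/380 = 27.7368; b·c/n = 40·108/380 = 11.3684
OR_MH = (43.6932 + 39.9288 + 27.7368) / (14.2371 + 25.5587 + 11.3684) = 111.3588 / 51.1642 = 2.17650

2.18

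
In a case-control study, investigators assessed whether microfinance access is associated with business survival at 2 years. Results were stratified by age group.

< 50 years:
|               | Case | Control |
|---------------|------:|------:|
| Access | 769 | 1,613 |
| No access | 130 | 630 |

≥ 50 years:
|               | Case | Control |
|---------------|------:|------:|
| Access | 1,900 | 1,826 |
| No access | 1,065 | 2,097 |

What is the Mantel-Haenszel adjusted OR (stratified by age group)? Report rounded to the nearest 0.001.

2.099

OR_MH = Σ(aᵢdᵢ/nᵢ) / Σ(bᵢcᵢ/nᵢ), where nᵢ is the stratum total.
Stratum 1 (< 50 years): n = 3142; a·d/n = 769·630/3142 = 154.1916; b·c/n = 1613·130/3142 = 66.7377
Stratum 2 (≥ 50 years): n = 6888; a·d/n = 1900·2097/6888 = 578.4408; b·c/n = 1826·1065/6888 = 282.3301
OR_MH = (154.1916 + 578.4408) / (66.7377 + 282.3301) = 732.6324 / 349.0679 = 2.09882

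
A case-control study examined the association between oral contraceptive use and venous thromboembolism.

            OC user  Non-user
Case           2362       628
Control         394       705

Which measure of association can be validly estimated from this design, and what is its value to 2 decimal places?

6.73

Reading the table with exposure as columns: a = 2362 (OC user, case), b = 394 (OC user, non-case), c = 628 (Non-user, case), d = 705.
This is a case-control study: participants were sampled on outcome status, so risks in the source population cannot be estimated directly — relative risk is not valid here. The odds ratio is the appropriate measure.
OR = (a·d)/(b·c) = (2362 × 705) / (394 × 628) = 1665210 / 247432 = 6.72997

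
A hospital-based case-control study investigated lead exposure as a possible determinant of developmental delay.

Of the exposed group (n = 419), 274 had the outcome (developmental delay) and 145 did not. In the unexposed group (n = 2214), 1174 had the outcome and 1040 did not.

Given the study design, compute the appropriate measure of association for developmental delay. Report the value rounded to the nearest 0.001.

1.674

From the description: a = 274, b = 145, c = 1174, d = 1040.
This is a hospital-based case-control study: participants were sampled on outcome status, so risks in the source population cannot be estimated directly — relative risk is not valid here. The odds ratio is the appropriate measure.
OR = (a·d)/(b·c) = (274 × 1040) / (145 × 1174) = 284960 / 170230 = 1.67397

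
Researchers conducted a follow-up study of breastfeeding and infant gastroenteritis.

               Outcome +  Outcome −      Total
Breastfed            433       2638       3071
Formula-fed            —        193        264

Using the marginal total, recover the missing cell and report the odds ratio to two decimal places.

0.45

The missing cell is in the unexposed row: 264 − 193 = 71.
So a = 433, b = 2638, c = 71, d = 193.
OR = (a·d)/(b·c) = (433 × 193) / (2638 × 71) = 83569 / 187298 = 0.44618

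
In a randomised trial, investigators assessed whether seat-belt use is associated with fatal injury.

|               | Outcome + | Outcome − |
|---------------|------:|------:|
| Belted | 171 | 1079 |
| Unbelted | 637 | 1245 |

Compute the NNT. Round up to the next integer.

Risk in treated group = 171/1250 = 0.13680; risk in control = 637/1882 = 0.33847.
Absolute risk reduction = 0.33847 − 0.13680 = 0.20167
NNT = 1 / ARR = 1 / 0.20167 = 4.959 → round up → 5

5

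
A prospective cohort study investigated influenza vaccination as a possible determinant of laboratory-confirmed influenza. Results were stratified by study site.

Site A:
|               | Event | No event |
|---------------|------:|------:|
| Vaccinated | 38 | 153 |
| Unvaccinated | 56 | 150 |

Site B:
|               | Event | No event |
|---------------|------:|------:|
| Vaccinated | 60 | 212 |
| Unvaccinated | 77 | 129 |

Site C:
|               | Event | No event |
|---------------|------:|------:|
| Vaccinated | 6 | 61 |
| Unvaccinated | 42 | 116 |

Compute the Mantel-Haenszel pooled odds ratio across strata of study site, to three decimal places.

0.501

OR_MH = Σ(aᵢdᵢ/nᵢ) / Σ(bᵢcᵢ/nᵢ), where nᵢ is the stratum total.
Stratum 1 (Site A): n = 397; a·d/n = 38·150/397 = 14.3577; b·c/n = 153·56/397 = 21.5819
Stratum 2 (Site B): n = 478; a·d/n = 60·129/478 = 16.1925; b·c/n = 212·77/478 = 34.1506
Stratum 3 (Site C): n = 225; a·d/n = 6·116/225 = 3.0933; b·c/n = 61·42/225 = 11.3867
OR_MH = (14.3577 + 16.1925 + 3.0933) / (21.5819 + 34.1506 + 11.3867) = 33.6435 / 67.1192 = 0.50125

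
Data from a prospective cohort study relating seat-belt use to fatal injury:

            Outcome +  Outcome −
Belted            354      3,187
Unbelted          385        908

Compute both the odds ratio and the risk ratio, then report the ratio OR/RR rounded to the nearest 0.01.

Cells: a = 354, b = 3187, c = 385, d = 908.
OR = (354·908)/(3187·385) = 321432/1226995 = 0.26197
Risk in exposed = 354/3541 = 0.09997; risk in unexposed = 385/1293 = 0.29776; RR = 0.33575
OR/RR = 0.26197 / 0.33575 = 0.78025
The outcome is not rare, so the OR lies further from 1 than the RR.

0.78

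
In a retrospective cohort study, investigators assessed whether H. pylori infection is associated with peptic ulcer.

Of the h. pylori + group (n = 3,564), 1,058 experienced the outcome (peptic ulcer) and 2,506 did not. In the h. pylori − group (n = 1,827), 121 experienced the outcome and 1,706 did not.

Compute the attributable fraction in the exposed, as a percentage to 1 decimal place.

From the description: a = 1058, b = 2506, c = 121, d = 1706.
Risk in exposed = 1058/3564 = 0.29686; risk in unexposed = 121/1827 = 0.06623.
RR = 0.29686/0.06623 = 4.48230
AR% = (RR − 1)/RR × 100 = (4.48230 − 1)/4.48230 × 100 = 77.6900%

77.7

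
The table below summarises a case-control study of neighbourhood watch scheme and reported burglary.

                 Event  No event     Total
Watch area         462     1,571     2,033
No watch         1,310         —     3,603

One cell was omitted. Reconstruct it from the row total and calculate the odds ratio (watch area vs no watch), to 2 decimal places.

The missing cell is in the unexposed row: 3603 − 1310 = 2293.
So a = 462, b = 1571, c = 1310, d = 2293.
OR = (a·d)/(b·c) = (462 × 2293) / (1571 × 1310) = 1059366 / 2058010 = 0.51475

0.51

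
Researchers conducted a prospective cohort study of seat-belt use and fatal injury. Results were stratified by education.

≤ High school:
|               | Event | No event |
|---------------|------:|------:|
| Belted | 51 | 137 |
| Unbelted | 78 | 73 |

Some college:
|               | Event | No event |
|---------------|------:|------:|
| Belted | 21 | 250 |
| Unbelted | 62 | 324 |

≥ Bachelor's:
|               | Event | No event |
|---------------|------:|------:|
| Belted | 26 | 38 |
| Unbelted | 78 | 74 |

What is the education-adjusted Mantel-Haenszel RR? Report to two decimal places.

RR_MH = Σ(aᵢ·n₀ᵢ/nᵢ) / Σ(cᵢ·n₁ᵢ/nᵢ), with n₁ᵢ = aᵢ+bᵢ (exposed), n₀ᵢ = cᵢ+dᵢ (unexposed), nᵢ = n₁ᵢ+n₀ᵢ.
Stratum 1 (≤ High school): n₁ = 188, n₀ = 151, n = 339; a·n₀/n = 51·151/339 = 22.7168; c·n₁/n = 78·188/339 = 43.2566
Stratum 2 (Some college): n₁ = 271, n₀ = 386, n = 657; a·n₀/n = 21·386/657 = 12.3379; c·n₁/n = 62·271/657 = 25.5738
Stratum 3 (≥ Bachelor's): n₁ = 64, n₀ = 152, n = 216; a·n₀/n = 26·152/216 = 18.2963; c·n₁/n = 78·64/216 = 23.1111
RR_MH = (22.7168 + 12.3379 + 18.2963) / (43.2566 + 25.5738 + 23.1111) = 53.3510 / 91.9416 = 0.58027

0.58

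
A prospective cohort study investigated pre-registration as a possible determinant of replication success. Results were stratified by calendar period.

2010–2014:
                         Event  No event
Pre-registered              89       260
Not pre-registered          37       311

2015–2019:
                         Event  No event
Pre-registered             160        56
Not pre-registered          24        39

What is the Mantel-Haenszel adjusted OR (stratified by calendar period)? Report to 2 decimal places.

OR_MH = Σ(aᵢdᵢ/nᵢ) / Σ(bᵢcᵢ/nᵢ), where nᵢ is the stratum total.
Stratum 1 (2010–2014): n = 697; a·d/n = 89·311/697 = 39.7116; b·c/n = 260·37/697 = 13.8020
Stratum 2 (2015–2019): n = 279; a·d/n = 160·39/279 = 22.3656; b·c/n = 56·24/279 = 4.8172
OR_MH = (39.7116 + 22.3656) / (13.8020 + 4.8172) = 62.0772 / 18.6192 = 3.33404

3.33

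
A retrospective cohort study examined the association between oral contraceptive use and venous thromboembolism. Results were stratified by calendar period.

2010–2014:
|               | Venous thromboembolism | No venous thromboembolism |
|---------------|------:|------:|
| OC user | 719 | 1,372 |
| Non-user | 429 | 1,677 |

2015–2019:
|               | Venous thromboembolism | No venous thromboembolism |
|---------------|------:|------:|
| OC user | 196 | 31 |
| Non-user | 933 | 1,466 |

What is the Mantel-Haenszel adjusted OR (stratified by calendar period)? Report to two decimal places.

2.62

OR_MH = Σ(aᵢdᵢ/nᵢ) / Σ(bᵢcᵢ/nᵢ), where nᵢ is the stratum total.
Stratum 1 (2010–2014): n = 4197; a·d/n = 719·1677/4197 = 287.2916; b·c/n = 1372·429/4197 = 140.2402
Stratum 2 (2015–2019): n = 2626; a·d/n = 196·1466/2626 = 109.4196; b·c/n = 31·933/2626 = 11.0141
OR_MH = (287.2916 + 109.4196) / (140.2402 + 11.0141) = 396.7113 / 151.2543 = 2.62281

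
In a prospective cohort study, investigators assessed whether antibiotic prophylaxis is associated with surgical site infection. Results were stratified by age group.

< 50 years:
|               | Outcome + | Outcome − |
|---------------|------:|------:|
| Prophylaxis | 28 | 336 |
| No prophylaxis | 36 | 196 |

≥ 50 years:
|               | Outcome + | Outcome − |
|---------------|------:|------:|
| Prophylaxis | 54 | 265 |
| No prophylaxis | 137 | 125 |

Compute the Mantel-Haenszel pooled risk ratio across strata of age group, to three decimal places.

RR_MH = Σ(aᵢ·n₀ᵢ/nᵢ) / Σ(cᵢ·n₁ᵢ/nᵢ), with n₁ᵢ = aᵢ+bᵢ (exposed), n₀ᵢ = cᵢ+dᵢ (unexposed), nᵢ = n₁ᵢ+n₀ᵢ.
Stratum 1 (< 50 years): n₁ = 364, n₀ = 232, n = 596; a·n₀/n = 28·232/596 = 10.8993; c·n₁/n = 36·364/596 = 21.9866
Stratum 2 (≥ 50 years): n₁ = 319, n₀ = 262, n = 581; a·n₀/n = 54·262/581 = 24.3511; c·n₁/n = 137·319/581 = 75.2203
RR_MH = (10.8993 + 24.3511) / (21.9866 + 75.2203) = 35.2504 / 97.2069 = 0.36263

0.363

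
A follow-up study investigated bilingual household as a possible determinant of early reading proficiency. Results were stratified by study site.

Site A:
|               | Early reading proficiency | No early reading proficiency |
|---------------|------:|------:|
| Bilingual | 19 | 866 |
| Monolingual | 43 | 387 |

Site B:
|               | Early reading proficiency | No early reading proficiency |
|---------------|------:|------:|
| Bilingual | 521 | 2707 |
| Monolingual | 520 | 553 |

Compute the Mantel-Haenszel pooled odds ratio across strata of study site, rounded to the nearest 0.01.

0.20

OR_MH = Σ(aᵢdᵢ/nᵢ) / Σ(bᵢcᵢ/nᵢ), where nᵢ is the stratum total.
Stratum 1 (Site A): n = 1315; a·d/n = 19·387/1315 = 5.5916; b·c/n = 866·43/1315 = 28.3179
Stratum 2 (Site B): n = 4301; a·d/n = 521·553/4301 = 66.9874; b·c/n = 2707·520/4301 = 327.2820
OR_MH = (5.5916 + 66.9874) / (28.3179 + 327.2820) = 72.5791 / 355.5999 = 0.20410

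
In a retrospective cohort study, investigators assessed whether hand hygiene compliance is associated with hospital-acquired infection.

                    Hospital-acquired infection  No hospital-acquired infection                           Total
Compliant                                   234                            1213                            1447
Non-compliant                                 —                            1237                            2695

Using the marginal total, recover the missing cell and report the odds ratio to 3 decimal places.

0.164

The missing cell is in the unexposed row: 2695 − 1237 = 1458.
So a = 234, b = 1213, c = 1458, d = 1237.
OR = (a·d)/(b·c) = (234 × 1237) / (1213 × 1458) = 289458 / 1768554 = 0.16367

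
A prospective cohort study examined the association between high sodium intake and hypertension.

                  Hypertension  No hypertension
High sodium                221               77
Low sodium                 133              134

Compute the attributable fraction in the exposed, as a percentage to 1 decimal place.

Cells: a = 221, b = 77, c = 133, d = 134.
Risk in exposed = 221/298 = 0.74161; risk in unexposed = 133/267 = 0.49813.
RR = 0.74161/0.49813 = 1.48880
AR% = (RR − 1)/RR × 100 = (1.48880 − 1)/1.48880 × 100 = 32.8317%

32.8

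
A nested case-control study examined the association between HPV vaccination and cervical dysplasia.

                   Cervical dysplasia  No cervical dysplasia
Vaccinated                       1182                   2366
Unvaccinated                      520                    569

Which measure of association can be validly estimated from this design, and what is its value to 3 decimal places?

Cells: a = 1182, b = 2366, c = 520, d = 569.
This is a nested case-control study: participants were sampled on outcome status, so risks in the source population cannot be estimated directly — relative risk is not valid here. The odds ratio is the appropriate measure.
OR = (a·d)/(b·c) = (1182 × 569) / (2366 × 520) = 672558 / 1230320 = 0.54665

0.547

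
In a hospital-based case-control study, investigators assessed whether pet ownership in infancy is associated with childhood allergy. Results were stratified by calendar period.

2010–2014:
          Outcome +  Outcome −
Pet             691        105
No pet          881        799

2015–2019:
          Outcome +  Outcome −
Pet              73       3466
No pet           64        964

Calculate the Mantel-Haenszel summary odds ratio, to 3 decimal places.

OR_MH = Σ(aᵢdᵢ/nᵢ) / Σ(bᵢcᵢ/nᵢ), where nᵢ is the stratum total.
Stratum 1 (2010–2014): n = 2476; a·d/n = 691·799/2476 = 222.9842; b·c/n = 105·881/2476 = 37.3607
Stratum 2 (2015–2019): n = 4567; a·d/n = 73·964/4567 = 15.4088; b·c/n = 3466·64/4567 = 48.5711
OR_MH = (222.9842 + 15.4088) / (37.3607 + 48.5711) = 238.3931 / 85.9317 = 2.77421

2.774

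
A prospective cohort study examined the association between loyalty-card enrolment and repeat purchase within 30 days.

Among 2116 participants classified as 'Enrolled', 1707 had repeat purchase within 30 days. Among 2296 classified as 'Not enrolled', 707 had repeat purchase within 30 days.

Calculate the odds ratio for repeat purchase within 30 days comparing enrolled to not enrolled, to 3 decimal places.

From the description: a = 1707, b = 409, c = 707, d = 1589.
OR = (a·d)/(b·c) = (1707 × 1589) / (409 × 707) = 2712423 / 289163 = 9.38026
The odds of repeat purchase within 30 days are about 9.38 times as high in the enrolled group.

9.380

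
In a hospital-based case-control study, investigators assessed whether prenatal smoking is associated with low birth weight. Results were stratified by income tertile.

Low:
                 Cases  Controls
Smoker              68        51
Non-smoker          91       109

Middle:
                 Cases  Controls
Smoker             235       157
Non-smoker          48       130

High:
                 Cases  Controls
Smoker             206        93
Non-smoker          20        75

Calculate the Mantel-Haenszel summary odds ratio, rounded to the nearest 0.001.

3.572

OR_MH = Σ(aᵢdᵢ/nᵢ) / Σ(bᵢcᵢ/nᵢ), where nᵢ is the stratum total.
Stratum 1 (Low): n = 319; a·d/n = 68·109/319 = 23.2351; b·c/n = 51·91/319 = 14.5486
Stratum 2 (Middle): n = 570; a·d/n = 235·130/570 = 53.5965; b·c/n = 157·48/570 = 13.2211
Stratum 3 (High): n = 394; a·d/n = 206·75/394 = 39.2132; b·c/n = 93·20/394 = 4.7208
OR_MH = (23.2351 + 53.5965 + 39.2132) / (14.5486 + 13.2211 + 4.7208) = 116.0448 / 32.4905 = 3.57166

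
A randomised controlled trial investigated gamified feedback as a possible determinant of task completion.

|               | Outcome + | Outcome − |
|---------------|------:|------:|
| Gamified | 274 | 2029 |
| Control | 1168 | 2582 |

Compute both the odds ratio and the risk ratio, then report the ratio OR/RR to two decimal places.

0.78

Cells: a = 274, b = 2029, c = 1168, d = 2582.
OR = (274·2582)/(2029·1168) = 707468/2369872 = 0.29853
Risk in exposed = 274/2303 = 0.11898; risk in unexposed = 1168/3750 = 0.31147; RR = 0.38198
OR/RR = 0.29853 / 0.38198 = 0.78151
The outcome is not rare, so the OR lies further from 1 than the RR.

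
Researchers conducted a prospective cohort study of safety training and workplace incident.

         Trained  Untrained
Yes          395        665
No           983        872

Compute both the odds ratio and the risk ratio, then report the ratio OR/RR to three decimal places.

Reading the table with exposure as columns: a = 395 (Trained, case), b = 983 (Trained, non-case), c = 665 (Untrained, case), d = 872.
OR = (395·872)/(983·665) = 344440/653695 = 0.52691
Risk in exposed = 395/1378 = 0.28665; risk in unexposed = 665/1537 = 0.43266; RR = 0.66252
OR/RR = 0.52691 / 0.66252 = 0.79531
The outcome is not rare, so the OR lies further from 1 than the RR.

0.795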